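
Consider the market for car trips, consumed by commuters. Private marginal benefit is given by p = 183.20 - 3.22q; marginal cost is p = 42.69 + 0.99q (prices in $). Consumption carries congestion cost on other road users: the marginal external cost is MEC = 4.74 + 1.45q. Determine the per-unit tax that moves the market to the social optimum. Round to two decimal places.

Social marginal benefit = demand − MEC = 178.46 - 4.67q.
Set SMB = MC: 178.46 - 4.67q = 42.69 + 0.99q → q* = 23.9876.
The Pigouvian tax equals MEC at q*: 4.74 + 1.45×23.9876 = 39.5220.

tax = $39.52 per unit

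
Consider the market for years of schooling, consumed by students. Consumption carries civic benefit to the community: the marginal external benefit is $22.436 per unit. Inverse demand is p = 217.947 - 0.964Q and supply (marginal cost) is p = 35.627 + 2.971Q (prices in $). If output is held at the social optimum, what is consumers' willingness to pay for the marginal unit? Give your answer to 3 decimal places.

P = $167.786

Social marginal benefit = demand + MEB = 240.383 - 0.964Q.
Set SMB = MC: 240.383 - 0.964Q = 35.627 + 2.971Q → Q* = 52.0346.
Consumer price on the demand curve at Q*: 217.947 − 0.964×52.0346 = 167.7856.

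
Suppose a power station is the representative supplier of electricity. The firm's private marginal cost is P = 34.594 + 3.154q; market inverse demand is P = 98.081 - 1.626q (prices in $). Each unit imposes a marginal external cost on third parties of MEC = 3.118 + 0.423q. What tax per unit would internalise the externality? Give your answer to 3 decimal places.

tax = $8.026 per unit

Social marginal cost = private MC + MEC = 37.712 + 3.577q.
Set SMC = demand: 37.712 + 3.577q = 98.081 - 1.626q → q* = 11.6027.
The Pigouvian tax equals MEC at q*: 3.118 + 0.423×11.6027 = 8.0259.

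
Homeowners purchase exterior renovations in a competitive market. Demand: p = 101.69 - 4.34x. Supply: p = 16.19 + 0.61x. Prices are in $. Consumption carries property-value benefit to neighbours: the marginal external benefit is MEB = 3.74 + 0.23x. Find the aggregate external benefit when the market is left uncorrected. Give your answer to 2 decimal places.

Market equilibrium (private): 16.19 + 0.61x = 101.69 - 4.34x → x_m = 17.2727.
Total external benefit = ∫₀^{x_m} (3.74 + 0.23x) dx = 3.74×17.2727 + ½×0.23×17.2727² = 98.9097.

$98.91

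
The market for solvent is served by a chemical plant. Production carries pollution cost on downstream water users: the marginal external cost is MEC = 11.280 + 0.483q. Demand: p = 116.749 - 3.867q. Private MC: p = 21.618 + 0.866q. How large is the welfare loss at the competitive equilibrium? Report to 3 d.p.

Market equilibrium (private): 21.618 + 0.866q = 116.749 - 3.867q → q_m = 20.0995.
Social marginal cost = private MC + MEC = 32.898 + 1.349q.
Set SMC = demand: 32.898 + 1.349q = 116.749 - 3.867q → q* = 16.0757.
Height of the DWL triangle at q_m is SMC(q_m) − demand(q_m) = MEC(q_m) = 20.9881.
DWL = ½ × 4.0238 × 20.9881 = 42.2260.

DWL = 42.226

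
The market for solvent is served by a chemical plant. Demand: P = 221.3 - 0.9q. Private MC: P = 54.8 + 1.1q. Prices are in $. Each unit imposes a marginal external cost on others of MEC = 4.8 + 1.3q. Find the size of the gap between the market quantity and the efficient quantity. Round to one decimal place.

34.3 units

Market equilibrium (private): 54.8 + 1.1q = 221.3 - 0.9q → q_m = 83.2500.
Social marginal cost = private MC + MEC = 59.6 + 2.4q.
Set SMC = demand: 59.6 + 2.4q = 221.3 - 0.9q → q* = 49.0000.
Gap = |83.2500 − 49.0000| = 34.2500.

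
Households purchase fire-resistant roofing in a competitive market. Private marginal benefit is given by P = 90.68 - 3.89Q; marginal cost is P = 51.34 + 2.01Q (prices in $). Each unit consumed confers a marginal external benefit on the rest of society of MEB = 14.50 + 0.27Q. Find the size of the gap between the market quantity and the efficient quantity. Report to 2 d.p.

Market equilibrium (private): 51.34 + 2.01Q = 90.68 - 3.89Q → Q_m = 6.6678.
Social marginal benefit = demand + MEB = 105.18 - 3.62Q.
Set SMB = MC: 105.18 - 3.62Q = 51.34 + 2.01Q → Q* = 9.5631.
Gap = |6.6678 − 9.5631| = 2.8953.

2.90 units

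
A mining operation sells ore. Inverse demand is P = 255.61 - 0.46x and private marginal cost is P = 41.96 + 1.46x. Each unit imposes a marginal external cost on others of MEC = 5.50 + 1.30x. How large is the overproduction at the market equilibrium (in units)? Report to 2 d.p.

46.63 units

Market equilibrium (private): 41.96 + 1.46x = 255.61 - 0.46x → x_m = 111.2760.
Social marginal cost = private MC + MEC = 47.46 + 2.76x.
Set SMC = demand: 47.46 + 2.76x = 255.61 - 0.46x → x* = 64.6429.
Gap = |111.2760 − 64.6429| = 46.6331.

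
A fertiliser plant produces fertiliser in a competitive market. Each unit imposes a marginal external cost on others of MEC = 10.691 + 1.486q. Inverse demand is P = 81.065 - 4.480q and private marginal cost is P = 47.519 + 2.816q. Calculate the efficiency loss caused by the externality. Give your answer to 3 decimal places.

Market equilibrium (private): 47.519 + 2.816q = 81.065 - 4.480q → q_m = 4.5979.
Social marginal cost = private MC + MEC = 58.210 + 4.302q.
Set SMC = demand: 58.210 + 4.302q = 81.065 - 4.480q → q* = 2.6025.
The loss is the area between SMC and demand from q* to q_m; with linear curves that's a triangle of height MEC(q_m).
DWL = ½ × 1.9954 × 17.5234 = 17.4831.

DWL = 17.483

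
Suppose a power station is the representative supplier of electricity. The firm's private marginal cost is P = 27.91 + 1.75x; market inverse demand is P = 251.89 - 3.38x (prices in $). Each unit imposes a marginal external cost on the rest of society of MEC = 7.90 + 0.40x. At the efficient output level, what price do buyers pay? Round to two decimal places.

Social marginal cost = private MC + MEC = 35.81 + 2.15x.
Set SMC = demand: 35.81 + 2.15x = 251.89 - 3.38x → x* = 39.0741.
Consumer price on the demand curve at x*: 251.89 − 3.38×39.0741 = 119.8195.

P = $119.82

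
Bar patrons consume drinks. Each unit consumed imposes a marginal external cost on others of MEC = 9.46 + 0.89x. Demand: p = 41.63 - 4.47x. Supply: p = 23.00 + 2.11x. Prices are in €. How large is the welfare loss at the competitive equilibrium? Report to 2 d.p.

Market equilibrium (private): 23.00 + 2.11x = 41.63 - 4.47x → x_m = 2.8313.
Social marginal benefit = demand − MEC = 32.17 - 5.36x.
Set SMB = MC: 32.17 - 5.36x = 23.00 + 2.11x → x* = 1.2276.
The loss is the area between SMB and MC from x* to x_m; with linear curves that's a triangle of height MEC(x_m).
DWL = ½ × 1.6037 × 11.9799 = 9.6061.

DWL = €9.61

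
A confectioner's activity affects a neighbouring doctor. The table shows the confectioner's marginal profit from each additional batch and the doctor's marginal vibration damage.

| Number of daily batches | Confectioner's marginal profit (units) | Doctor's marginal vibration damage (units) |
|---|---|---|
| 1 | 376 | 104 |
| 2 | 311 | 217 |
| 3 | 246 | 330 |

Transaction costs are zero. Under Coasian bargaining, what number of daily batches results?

Bargaining reaches the level where marginal profit last exceeds marginal vibration damage.
That holds through level 2 (311 ≥ 217) but not at 3 (246 < 330).

2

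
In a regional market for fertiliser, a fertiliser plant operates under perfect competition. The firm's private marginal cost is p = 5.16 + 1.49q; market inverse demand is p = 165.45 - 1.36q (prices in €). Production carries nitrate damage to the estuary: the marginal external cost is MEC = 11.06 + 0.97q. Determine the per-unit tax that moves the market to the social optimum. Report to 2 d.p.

Social marginal cost = private MC + MEC = 16.22 + 2.46q.
Set SMC = demand: 16.22 + 2.46q = 165.45 - 1.36q → q* = 39.0654.
The Pigouvian tax equals MEC at q*: 11.06 + 0.97×39.0654 = 48.9534.

tax = €48.95 per unit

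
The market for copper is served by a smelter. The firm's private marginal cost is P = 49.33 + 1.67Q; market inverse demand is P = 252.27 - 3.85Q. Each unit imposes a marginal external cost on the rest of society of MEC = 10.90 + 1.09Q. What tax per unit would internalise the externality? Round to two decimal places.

Social marginal cost = private MC + MEC = 60.23 + 2.76Q.
Set SMC = demand: 60.23 + 2.76Q = 252.27 - 3.85Q → Q* = 29.0530.
The Pigouvian tax equals MEC at Q*: 10.90 + 1.09×29.0530 = 42.5678.

tax = 42.57 per unit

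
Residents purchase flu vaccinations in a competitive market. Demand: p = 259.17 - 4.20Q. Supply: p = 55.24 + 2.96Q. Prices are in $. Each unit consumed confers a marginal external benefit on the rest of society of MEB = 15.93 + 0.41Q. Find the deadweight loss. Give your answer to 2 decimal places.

DWL = $56.46

Market equilibrium (private): 55.24 + 2.96Q = 259.17 - 4.20Q → Q_m = 28.4818.
Social marginal benefit = demand + MEB = 275.10 - 3.79Q.
Set SMB = MC: 275.10 - 3.79Q = 55.24 + 2.96Q → Q* = 32.5719.
The loss is the area between SMB and MC from Q* to Q_m; with linear curves that's a triangle of height MEB(Q_m).
DWL = ½ × 4.0901 × 27.6076 = 56.4589.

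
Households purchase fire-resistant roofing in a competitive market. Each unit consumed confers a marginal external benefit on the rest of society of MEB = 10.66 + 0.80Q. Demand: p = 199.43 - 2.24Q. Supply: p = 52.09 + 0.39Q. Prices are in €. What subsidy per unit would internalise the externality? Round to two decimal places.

subsidy = €79.73 per unit

Social marginal benefit = demand + MEB = 210.09 - 1.44Q.
Set SMB = MC: 210.09 - 1.44Q = 52.09 + 0.39Q → Q* = 86.3388.
The Pigouvian subsidy equals MEB at Q*: 10.66 + 0.80×86.3388 = 79.7310.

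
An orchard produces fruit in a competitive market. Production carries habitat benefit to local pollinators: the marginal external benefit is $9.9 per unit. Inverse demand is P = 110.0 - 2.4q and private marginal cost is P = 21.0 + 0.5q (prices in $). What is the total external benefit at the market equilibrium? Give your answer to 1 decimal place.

Market equilibrium (private): 21.0 + 0.5q = 110.0 - 2.4q → q_m = 30.6897.
Total external benefit = MEB × q_m = 9.9 × 30.6897 = 303.8280.

$303.8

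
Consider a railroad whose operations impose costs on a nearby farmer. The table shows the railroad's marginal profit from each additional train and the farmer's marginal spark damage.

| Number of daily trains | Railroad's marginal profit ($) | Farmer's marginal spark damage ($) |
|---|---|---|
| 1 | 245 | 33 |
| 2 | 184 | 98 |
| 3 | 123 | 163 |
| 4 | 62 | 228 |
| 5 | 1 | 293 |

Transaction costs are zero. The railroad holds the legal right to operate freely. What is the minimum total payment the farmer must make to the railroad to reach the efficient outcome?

Left alone the railroad would choose level 5 (marginal profit stays positive).
Efficient level: k* = 2 (marginal profit ≥ marginal spark damage through 2).
The farmer must at least cover the railroad's forgone profit from cutting 5→2: 123 + 62 + 1 = 186.

$186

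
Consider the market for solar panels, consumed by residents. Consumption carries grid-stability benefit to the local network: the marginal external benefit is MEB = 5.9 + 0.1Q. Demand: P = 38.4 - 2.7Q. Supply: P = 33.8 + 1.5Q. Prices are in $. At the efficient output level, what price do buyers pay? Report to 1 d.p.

P = $31.5

Social marginal benefit = demand + MEB = 44.3 - 2.6Q.
Set SMB = MC: 44.3 - 2.6Q = 33.8 + 1.5Q → Q* = 2.5610.
Consumer price on the demand curve at Q*: 38.4 − 2.7×2.5610 = 31.4853.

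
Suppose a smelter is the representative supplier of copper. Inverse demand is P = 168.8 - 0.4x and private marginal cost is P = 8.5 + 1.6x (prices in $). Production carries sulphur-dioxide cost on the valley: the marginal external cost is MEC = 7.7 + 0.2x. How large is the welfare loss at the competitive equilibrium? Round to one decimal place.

Market equilibrium (private): 8.5 + 1.6x = 168.8 - 0.4x → x_m = 80.1500.
Social marginal cost = private MC + MEC = 16.2 + 1.8x.
Set SMC = demand: 16.2 + 1.8x = 168.8 - 0.4x → x* = 69.3636.
Between x* and x_m the wedge SMC − demand runs linearly from 0 to MEC(x_m), so the loss is a triangle.
DWL = ½ × 10.7864 × 23.7300 = 127.9806.

DWL = $128.0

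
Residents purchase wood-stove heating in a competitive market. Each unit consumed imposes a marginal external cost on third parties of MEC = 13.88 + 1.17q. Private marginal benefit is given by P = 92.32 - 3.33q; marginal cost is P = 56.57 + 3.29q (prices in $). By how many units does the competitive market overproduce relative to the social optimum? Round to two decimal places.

Market equilibrium (private): 56.57 + 3.29q = 92.32 - 3.33q → q_m = 5.4003.
Social marginal benefit = demand − MEC = 78.44 - 4.50q.
Set SMB = MC: 78.44 - 4.50q = 56.57 + 3.29q → q* = 2.8074.
Gap = |5.4003 − 2.8074| = 2.5929.

2.59 units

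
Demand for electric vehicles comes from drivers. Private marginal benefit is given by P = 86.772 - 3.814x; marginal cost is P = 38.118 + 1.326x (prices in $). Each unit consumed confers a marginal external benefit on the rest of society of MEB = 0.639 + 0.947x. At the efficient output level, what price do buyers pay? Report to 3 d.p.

P = $41.935

Social marginal benefit = demand + MEB = 87.411 - 2.867x.
Set SMB = MC: 87.411 - 2.867x = 38.118 + 1.326x → x* = 11.7560.
Consumer price on the demand curve at x*: 86.772 − 3.814×11.7560 = 41.9346.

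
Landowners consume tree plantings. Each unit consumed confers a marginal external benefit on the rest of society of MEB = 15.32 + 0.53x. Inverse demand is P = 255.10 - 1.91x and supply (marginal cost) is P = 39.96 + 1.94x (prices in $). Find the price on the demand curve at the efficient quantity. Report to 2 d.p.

Social marginal benefit = demand + MEB = 270.42 - 1.38x.
Set SMB = MC: 270.42 - 1.38x = 39.96 + 1.94x → x* = 69.4157.
Consumer price on the demand curve at x*: 255.10 − 1.91×69.4157 = 122.5160.

P = $122.52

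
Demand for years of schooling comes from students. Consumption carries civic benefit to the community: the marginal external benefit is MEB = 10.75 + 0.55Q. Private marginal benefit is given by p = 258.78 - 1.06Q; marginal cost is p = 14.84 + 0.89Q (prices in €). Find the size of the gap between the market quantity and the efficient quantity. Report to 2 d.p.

Market equilibrium (private): 14.84 + 0.89Q = 258.78 - 1.06Q → Q_m = 125.0974.
Social marginal benefit = demand + MEB = 269.53 - 0.51Q.
Set SMB = MC: 269.53 - 0.51Q = 14.84 + 0.89Q → Q* = 181.9214.
Gap = |125.0974 − 181.9214| = 56.8240.

56.82 units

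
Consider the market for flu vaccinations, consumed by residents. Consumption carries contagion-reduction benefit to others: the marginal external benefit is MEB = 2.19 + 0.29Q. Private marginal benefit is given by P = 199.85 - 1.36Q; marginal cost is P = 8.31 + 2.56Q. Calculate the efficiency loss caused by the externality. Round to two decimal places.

DWL = 36.87

Market equilibrium (private): 8.31 + 2.56Q = 199.85 - 1.36Q → Q_m = 48.8622.
Social marginal benefit = demand + MEB = 202.04 - 1.07Q.
Set SMB = MC: 202.04 - 1.07Q = 8.31 + 2.56Q → Q* = 53.3691.
The welfare-loss triangle has base |Q_m − Q*| and height MEB(Q_m) (the vertical gap between SMB and MC is zero at Q* and MEB at Q_m).
DWL = ½ × 4.5069 × 16.3601 = 36.8667.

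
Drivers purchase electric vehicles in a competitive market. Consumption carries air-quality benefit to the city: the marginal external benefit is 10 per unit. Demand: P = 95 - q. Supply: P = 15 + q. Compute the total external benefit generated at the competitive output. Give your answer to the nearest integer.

400

Market equilibrium (private): 15 + q = 95 - q → q_m = 40.0000.
Total external benefit = MEB × q_m = 10 × 40.0000 = 400.0000.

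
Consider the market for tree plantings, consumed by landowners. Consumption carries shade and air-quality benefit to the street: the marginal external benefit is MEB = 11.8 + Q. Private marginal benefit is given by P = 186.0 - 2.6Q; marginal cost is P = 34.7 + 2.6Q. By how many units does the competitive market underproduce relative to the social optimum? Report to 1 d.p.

9.7 units

Market equilibrium (private): 34.7 + 2.6Q = 186.0 - 2.6Q → Q_m = 29.0962.
Social marginal benefit = demand + MEB = 197.8 - 1.6Q.
Set SMB = MC: 197.8 - 1.6Q = 34.7 + 2.6Q → Q* = 38.8333.
Gap = |29.0962 − 38.8333| = 9.7371.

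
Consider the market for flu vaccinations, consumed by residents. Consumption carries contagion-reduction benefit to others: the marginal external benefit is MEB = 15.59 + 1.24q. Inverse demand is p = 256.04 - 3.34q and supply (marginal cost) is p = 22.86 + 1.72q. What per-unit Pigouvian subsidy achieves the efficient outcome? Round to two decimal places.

Social marginal benefit = demand + MEB = 271.63 - 2.10q.
Set SMB = MC: 271.63 - 2.10q = 22.86 + 1.72q → q* = 65.1230.
The Pigouvian subsidy equals MEB at q*: 15.59 + 1.24×65.1230 = 96.3425.

subsidy = 96.34 per unit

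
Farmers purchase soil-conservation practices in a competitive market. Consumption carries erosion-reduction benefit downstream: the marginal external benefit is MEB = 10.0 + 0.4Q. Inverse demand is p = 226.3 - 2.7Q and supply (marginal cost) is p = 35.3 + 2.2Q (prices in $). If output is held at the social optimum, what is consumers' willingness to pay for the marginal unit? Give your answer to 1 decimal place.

P = $105.7

Social marginal benefit = demand + MEB = 236.3 - 2.3Q.
Set SMB = MC: 236.3 - 2.3Q = 35.3 + 2.2Q → Q* = 44.6667.
Consumer price on the demand curve at Q*: 226.3 − 2.7×44.6667 = 105.6999.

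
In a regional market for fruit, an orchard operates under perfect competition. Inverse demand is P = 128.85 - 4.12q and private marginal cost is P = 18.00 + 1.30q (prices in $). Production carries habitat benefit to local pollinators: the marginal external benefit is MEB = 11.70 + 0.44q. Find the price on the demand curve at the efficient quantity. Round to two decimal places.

P = $27.46

Social marginal cost = private MC − MEB = 6.30 + 0.86q.
Set SMC = demand: 6.30 + 0.86q = 128.85 - 4.12q → q* = 24.6084.
Consumer price on the demand curve at q*: 128.85 − 4.12×24.6084 = 27.4634.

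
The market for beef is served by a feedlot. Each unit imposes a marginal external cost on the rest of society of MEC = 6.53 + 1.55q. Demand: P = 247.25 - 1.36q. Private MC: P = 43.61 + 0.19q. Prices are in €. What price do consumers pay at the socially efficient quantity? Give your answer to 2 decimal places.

Social marginal cost = private MC + MEC = 50.14 + 1.74q.
Set SMC = demand: 50.14 + 1.74q = 247.25 - 1.36q → q* = 63.5839.
Consumer price on the demand curve at q*: 247.25 − 1.36×63.5839 = 160.7759.

P = €160.78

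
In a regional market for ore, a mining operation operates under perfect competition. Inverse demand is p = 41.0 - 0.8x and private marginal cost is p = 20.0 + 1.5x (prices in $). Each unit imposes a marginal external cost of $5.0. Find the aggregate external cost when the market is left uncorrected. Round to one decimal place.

Market equilibrium (private): 20.0 + 1.5x = 41.0 - 0.8x → x_m = 9.1304.
Total external cost = MEC × x_m = 5.0 × 9.1304 = 45.6520.

$45.7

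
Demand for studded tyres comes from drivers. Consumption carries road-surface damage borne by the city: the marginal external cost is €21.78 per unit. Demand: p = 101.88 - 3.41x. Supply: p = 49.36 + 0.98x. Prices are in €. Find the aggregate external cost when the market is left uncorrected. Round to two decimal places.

Market equilibrium (private): 49.36 + 0.98x = 101.88 - 3.41x → x_m = 11.9636.
Total external cost = MEC × x_m = 21.78 × 11.9636 = 260.5672.

€260.57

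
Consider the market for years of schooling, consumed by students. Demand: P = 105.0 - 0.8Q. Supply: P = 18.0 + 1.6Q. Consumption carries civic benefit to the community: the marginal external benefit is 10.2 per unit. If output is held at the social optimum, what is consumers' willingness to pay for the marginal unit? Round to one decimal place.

P = 72.6

Social marginal benefit = demand + MEB = 115.2 - 0.8Q.
Set SMB = MC: 115.2 - 0.8Q = 18.0 + 1.6Q → Q* = 40.5000.
Consumer price on the demand curve at Q*: 105.0 − 0.8×40.5000 = 72.6000.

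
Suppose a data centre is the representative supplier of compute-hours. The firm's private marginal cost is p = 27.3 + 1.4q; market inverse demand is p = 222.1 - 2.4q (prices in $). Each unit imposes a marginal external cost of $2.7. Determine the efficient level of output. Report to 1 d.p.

q* = 50.6

Social marginal cost = private MC + MEC = 30.0 + 1.4q.
Set SMC = demand: 30.0 + 1.4q = 222.1 - 2.4q → q* = 50.5526.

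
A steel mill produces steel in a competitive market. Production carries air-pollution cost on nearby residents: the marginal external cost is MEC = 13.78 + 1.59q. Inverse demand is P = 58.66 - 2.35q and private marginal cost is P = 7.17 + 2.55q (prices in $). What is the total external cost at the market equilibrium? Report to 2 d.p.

$232.59

Market equilibrium (private): 7.17 + 2.55q = 58.66 - 2.35q → q_m = 10.5082.
Total external cost = ∫₀^{q_m} (13.78 + 1.59q) dq = 13.78×10.5082 + ½×1.59×10.5082² = 232.5887.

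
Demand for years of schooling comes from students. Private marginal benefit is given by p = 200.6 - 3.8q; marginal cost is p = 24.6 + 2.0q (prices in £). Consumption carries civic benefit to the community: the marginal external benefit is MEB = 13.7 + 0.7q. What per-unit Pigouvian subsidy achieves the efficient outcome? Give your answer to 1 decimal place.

Social marginal benefit = demand + MEB = 214.3 - 3.1q.
Set SMB = MC: 214.3 - 3.1q = 24.6 + 2.0q → q* = 37.1961.
The Pigouvian subsidy equals MEB at q*: 13.7 + 0.7×37.1961 = 39.7373.

subsidy = £39.7 per unit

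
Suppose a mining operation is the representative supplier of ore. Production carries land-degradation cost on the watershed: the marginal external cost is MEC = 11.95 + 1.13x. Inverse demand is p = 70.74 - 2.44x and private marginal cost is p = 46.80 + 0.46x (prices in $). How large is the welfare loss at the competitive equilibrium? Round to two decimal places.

Market equilibrium (private): 46.80 + 0.46x = 70.74 - 2.44x → x_m = 8.2552.
Social marginal cost = private MC + MEC = 58.75 + 1.59x.
Set SMC = demand: 58.75 + 1.59x = 70.74 - 2.44x → x* = 2.9752.
Height of the DWL triangle at x_m is SMC(x_m) − demand(x_m) = MEC(x_m) = 21.2783.
DWL = ½ × 5.2800 × 21.2783 = 56.1747.

DWL = $56.17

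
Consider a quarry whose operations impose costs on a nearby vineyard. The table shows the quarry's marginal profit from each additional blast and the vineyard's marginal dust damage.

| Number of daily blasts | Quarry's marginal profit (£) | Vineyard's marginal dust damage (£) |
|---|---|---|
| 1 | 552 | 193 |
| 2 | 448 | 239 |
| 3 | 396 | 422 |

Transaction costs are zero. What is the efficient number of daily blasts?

Bargaining reaches the level where marginal profit last exceeds marginal dust damage.
That holds through level 2 (448 ≥ 239) but not at 3 (396 < 422).

2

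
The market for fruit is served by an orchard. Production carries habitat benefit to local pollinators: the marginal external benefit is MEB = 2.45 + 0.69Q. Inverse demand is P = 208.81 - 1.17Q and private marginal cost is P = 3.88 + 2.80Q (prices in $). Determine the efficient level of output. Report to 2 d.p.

Social marginal cost = private MC − MEB = 1.43 + 2.11Q.
Set SMC = demand: 1.43 + 2.11Q = 208.81 - 1.17Q → Q* = 63.2256.

Q* = 63.23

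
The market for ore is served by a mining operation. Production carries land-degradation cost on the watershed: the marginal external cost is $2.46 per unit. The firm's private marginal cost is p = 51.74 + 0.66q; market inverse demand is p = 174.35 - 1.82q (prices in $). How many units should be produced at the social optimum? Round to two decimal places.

Social marginal cost = private MC + MEC = 54.20 + 0.66q.
Set SMC = demand: 54.20 + 0.66q = 174.35 - 1.82q → q* = 48.4476.

q* = 48.45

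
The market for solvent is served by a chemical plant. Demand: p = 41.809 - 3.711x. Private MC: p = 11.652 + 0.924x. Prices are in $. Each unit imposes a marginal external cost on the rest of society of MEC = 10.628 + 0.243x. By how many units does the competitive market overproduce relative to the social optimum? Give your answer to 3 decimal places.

2.503 units

Market equilibrium (private): 11.652 + 0.924x = 41.809 - 3.711x → x_m = 6.5064.
Social marginal cost = private MC + MEC = 22.280 + 1.167x.
Set SMC = demand: 22.280 + 1.167x = 41.809 - 3.711x → x* = 4.0035.
Gap = |6.5064 − 4.0035| = 2.5029.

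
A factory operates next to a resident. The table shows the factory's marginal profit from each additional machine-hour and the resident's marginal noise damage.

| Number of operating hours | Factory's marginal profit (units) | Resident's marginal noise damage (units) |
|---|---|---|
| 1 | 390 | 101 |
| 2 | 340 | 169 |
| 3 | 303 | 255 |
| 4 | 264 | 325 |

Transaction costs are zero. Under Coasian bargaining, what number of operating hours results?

3

Bargaining reaches the level where marginal profit last exceeds marginal noise damage.
That holds through level 3 (303 ≥ 255) but not at 4 (264 < 325).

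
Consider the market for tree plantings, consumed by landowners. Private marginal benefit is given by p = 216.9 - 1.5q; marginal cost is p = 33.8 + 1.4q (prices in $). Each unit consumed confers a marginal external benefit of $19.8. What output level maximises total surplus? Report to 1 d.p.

Social marginal benefit = demand + MEB = 236.7 - 1.5q.
Set SMB = MC: 236.7 - 1.5q = 33.8 + 1.4q → q* = 69.9655.

q* = 70.0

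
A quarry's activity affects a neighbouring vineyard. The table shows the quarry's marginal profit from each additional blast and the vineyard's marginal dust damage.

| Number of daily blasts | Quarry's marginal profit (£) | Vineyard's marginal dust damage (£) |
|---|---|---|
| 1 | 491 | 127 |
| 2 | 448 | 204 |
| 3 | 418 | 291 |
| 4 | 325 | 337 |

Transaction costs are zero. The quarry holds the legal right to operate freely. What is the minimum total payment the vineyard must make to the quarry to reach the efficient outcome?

Left alone the quarry would choose level 4 (marginal profit stays positive).
Efficient level: k* = 3 (marginal profit ≥ marginal dust damage through 3).
The vineyard must at least cover the quarry's forgone profit from cutting 4→3: 325 = 325.

£325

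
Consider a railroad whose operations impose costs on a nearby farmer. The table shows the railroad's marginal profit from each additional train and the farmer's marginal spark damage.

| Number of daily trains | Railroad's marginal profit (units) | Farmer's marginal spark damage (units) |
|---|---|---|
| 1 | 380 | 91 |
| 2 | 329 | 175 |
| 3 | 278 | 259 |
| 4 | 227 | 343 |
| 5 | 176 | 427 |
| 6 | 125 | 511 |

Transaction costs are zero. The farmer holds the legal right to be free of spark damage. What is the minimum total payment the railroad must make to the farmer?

Efficient level: marginal profit ≥ marginal spark damage through level 3, so k* = 3.
With the farmer holding the right, the railroad must at least compensate total damage at k*: 91 + 175 + 259 = 525.

525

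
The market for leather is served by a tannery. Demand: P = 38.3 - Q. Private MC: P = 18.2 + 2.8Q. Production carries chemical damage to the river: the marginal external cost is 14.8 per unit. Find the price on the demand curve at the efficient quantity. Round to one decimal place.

P = 36.9

Social marginal cost = private MC + MEC = 33.0 + 2.8Q.
Set SMC = demand: 33.0 + 2.8Q = 38.3 - Q → Q* = 1.3947.
Consumer price on the demand curve at Q*: 38.3 − 1.0×1.3947 = 36.9053.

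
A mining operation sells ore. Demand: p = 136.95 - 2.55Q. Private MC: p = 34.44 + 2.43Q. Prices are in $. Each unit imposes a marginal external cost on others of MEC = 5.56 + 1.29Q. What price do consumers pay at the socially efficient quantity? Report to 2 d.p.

Social marginal cost = private MC + MEC = 40.00 + 3.72Q.
Set SMC = demand: 40.00 + 3.72Q = 136.95 - 2.55Q → Q* = 15.4625.
Consumer price on the demand curve at Q*: 136.95 − 2.55×15.4625 = 97.5206.

P = $97.52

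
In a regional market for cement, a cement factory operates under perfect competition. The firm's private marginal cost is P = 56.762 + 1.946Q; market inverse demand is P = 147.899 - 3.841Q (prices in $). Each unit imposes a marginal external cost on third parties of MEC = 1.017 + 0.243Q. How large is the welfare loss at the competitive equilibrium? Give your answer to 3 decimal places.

DWL = $1.946

Market equilibrium (private): 56.762 + 1.946Q = 147.899 - 3.841Q → Q_m = 15.7486.
Social marginal cost = private MC + MEC = 57.779 + 2.189Q.
Set SMC = demand: 57.779 + 2.189Q = 147.899 - 3.841Q → Q* = 14.9453.
The welfare-loss triangle has base |Q_m − Q*| and height MEC(Q_m) (the vertical gap between SMC and demand is zero at Q* and MEC at Q_m).
DWL = ½ × 0.8033 × 4.8439 = 1.9456.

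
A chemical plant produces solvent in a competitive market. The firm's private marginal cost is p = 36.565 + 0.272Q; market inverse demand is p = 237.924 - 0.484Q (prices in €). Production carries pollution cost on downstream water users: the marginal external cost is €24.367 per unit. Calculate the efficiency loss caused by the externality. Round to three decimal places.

Market equilibrium (private): 36.565 + 0.272Q = 237.924 - 0.484Q → Q_m = 266.3479.
Social marginal cost = private MC + MEC = 60.932 + 0.272Q.
Set SMC = demand: 60.932 + 0.272Q = 237.924 - 0.484Q → Q* = 234.1164.
Height of the DWL triangle at Q_m is SMC(Q_m) − demand(Q_m) = MEC(Q_m) = 24.3670.
DWL = ½ × 32.2315 × 24.3670 = 392.6925.

DWL = €392.692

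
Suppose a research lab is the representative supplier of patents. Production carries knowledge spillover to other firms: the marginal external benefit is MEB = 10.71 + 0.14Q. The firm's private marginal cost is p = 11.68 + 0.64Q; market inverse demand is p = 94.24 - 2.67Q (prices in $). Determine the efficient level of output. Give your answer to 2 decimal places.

Social marginal cost = private MC − MEB = 0.97 + 0.50Q.
Set SMC = demand: 0.97 + 0.50Q = 94.24 - 2.67Q → Q* = 29.4227.

Q* = 29.42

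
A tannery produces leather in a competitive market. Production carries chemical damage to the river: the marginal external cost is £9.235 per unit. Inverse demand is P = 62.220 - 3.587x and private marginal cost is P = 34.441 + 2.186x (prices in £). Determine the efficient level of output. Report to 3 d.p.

Social marginal cost = private MC + MEC = 43.676 + 2.186x.
Set SMC = demand: 43.676 + 2.186x = 62.220 - 3.587x → x* = 3.2122.

x* = 3.212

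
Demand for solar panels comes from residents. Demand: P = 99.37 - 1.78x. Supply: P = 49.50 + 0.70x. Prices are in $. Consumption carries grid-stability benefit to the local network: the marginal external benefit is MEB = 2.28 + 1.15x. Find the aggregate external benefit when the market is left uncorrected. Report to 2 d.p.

$278.36

Market equilibrium (private): 49.50 + 0.70x = 99.37 - 1.78x → x_m = 20.1089.
Total external benefit = ∫₀^{x_m} (2.28 + 1.15x) dx = 2.28×20.1089 + ½×1.15×20.1089² = 278.3598.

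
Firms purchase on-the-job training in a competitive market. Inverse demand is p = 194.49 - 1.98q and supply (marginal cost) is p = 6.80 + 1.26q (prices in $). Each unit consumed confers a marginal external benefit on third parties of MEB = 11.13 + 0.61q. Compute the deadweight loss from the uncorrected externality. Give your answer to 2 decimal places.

Market equilibrium (private): 6.80 + 1.26q = 194.49 - 1.98q → q_m = 57.9290.
Social marginal benefit = demand + MEB = 205.62 - 1.37q.
Set SMB = MC: 205.62 - 1.37q = 6.80 + 1.26q → q* = 75.5970.
Between q* and q_m the wedge SMB − MC runs linearly from 0 to MEB(q_m), so the loss is a triangle.
DWL = ½ × 17.6680 × 46.4667 = 410.4868.

DWL = $410.49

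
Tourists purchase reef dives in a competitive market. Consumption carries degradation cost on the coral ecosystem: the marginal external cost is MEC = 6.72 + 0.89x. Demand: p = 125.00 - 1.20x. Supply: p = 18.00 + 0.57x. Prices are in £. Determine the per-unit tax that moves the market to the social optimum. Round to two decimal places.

tax = £40.27 per unit

Social marginal benefit = demand − MEC = 118.28 - 2.09x.
Set SMB = MC: 118.28 - 2.09x = 18.00 + 0.57x → x* = 37.6992.
The Pigouvian tax equals MEC at x*: 6.72 + 0.89×37.6992 = 40.2723.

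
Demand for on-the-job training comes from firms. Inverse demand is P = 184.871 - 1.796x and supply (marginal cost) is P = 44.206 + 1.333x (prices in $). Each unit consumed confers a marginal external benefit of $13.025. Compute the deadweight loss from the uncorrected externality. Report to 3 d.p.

Market equilibrium (private): 44.206 + 1.333x = 184.871 - 1.796x → x_m = 44.9553.
Social marginal benefit = demand + MEB = 197.896 - 1.796x.
Set SMB = MC: 197.896 - 1.796x = 44.206 + 1.333x → x* = 49.1179.
Between x* and x_m the wedge SMB − MC runs linearly from 0 to MEB(x_m), so the loss is a triangle.
DWL = ½ × 4.1626 × 13.0250 = 27.1089.

DWL = $27.109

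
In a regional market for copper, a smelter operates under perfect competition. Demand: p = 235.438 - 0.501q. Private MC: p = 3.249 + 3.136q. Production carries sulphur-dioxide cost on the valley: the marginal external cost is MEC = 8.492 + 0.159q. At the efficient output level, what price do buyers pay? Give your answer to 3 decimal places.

P = 205.914

Social marginal cost = private MC + MEC = 11.741 + 3.295q.
Set SMC = demand: 11.741 + 3.295q = 235.438 - 0.501q → q* = 58.9297.
Consumer price on the demand curve at q*: 235.438 − 0.501×58.9297 = 205.9142.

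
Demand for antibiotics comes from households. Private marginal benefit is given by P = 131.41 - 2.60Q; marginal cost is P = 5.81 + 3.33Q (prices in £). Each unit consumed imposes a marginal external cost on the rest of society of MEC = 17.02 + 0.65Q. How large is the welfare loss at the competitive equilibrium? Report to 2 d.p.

DWL = £72.03

Market equilibrium (private): 5.81 + 3.33Q = 131.41 - 2.60Q → Q_m = 21.1804.
Social marginal benefit = demand − MEC = 114.39 - 3.25Q.
Set SMB = MC: 114.39 - 3.25Q = 5.81 + 3.33Q → Q* = 16.5015.
Between Q* and Q_m the wedge MC − SMB runs linearly from 0 to MEC(Q_m), so the loss is a triangle.
DWL = ½ × 4.6789 × 30.7873 = 72.0253.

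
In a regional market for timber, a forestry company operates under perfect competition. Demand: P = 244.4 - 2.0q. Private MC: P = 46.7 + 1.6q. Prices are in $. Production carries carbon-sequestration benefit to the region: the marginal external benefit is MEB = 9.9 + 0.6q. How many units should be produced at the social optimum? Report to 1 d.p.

Social marginal cost = private MC − MEB = 36.8 + q.
Set SMC = demand: 36.8 + q = 244.4 - 2.0q → q* = 69.2000.

q* = 69.2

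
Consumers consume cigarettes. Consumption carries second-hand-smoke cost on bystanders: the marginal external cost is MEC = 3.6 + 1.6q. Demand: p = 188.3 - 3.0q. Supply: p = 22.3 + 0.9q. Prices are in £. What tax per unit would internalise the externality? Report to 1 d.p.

tax = £50.8 per unit

Social marginal benefit = demand − MEC = 184.7 - 4.6q.
Set SMB = MC: 184.7 - 4.6q = 22.3 + 0.9q → q* = 29.5273.
The Pigouvian tax equals MEC at q*: 3.6 + 1.6×29.5273 = 50.8437.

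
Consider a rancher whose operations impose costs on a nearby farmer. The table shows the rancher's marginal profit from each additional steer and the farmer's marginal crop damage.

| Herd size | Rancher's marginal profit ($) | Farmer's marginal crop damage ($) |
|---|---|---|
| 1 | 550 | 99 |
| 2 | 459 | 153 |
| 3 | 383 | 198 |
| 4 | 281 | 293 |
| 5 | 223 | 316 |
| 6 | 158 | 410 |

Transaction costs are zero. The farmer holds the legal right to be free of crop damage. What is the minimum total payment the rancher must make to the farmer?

$450

Efficient level: marginal profit ≥ marginal crop damage through level 3, so k* = 3.
With the farmer holding the right, the rancher must at least compensate total damage at k*: 99 + 153 + 198 = 450.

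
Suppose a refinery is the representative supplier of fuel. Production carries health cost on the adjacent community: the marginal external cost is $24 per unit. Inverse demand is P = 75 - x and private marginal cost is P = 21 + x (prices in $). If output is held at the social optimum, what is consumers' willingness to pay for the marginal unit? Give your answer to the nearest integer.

P = $60

Social marginal cost = private MC + MEC = 45 + x.
Set SMC = demand: 45 + x = 75 - x → x* = 15.0000.
Consumer price on the demand curve at x*: 75 − 1×15.0000 = 60.0000.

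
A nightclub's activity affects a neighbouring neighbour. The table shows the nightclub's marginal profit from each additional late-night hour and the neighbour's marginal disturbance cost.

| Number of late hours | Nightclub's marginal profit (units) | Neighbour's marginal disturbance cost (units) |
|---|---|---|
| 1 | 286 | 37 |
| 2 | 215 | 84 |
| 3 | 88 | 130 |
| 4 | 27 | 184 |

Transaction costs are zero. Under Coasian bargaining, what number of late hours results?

Bargaining reaches the level where marginal profit last exceeds marginal disturbance cost.
That holds through level 2 (215 ≥ 84) but not at 3 (88 < 130).

2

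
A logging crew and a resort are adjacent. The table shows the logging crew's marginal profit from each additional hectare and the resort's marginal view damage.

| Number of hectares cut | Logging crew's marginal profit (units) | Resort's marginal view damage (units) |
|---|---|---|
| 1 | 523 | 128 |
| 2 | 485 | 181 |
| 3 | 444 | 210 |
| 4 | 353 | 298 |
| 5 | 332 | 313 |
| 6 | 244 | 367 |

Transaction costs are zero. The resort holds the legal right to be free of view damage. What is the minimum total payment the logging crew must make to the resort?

Efficient level: marginal profit ≥ marginal view damage through level 5, so k* = 5.
With the resort holding the right, the logging crew must at least compensate total damage at k*: 128 + 181 + 210 + 298 + 313 = 1130.

1130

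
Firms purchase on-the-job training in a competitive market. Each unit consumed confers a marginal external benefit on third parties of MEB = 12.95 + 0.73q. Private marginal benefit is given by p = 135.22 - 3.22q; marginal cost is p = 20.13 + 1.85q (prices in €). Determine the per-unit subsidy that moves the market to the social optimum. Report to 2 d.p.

Social marginal benefit = demand + MEB = 148.17 - 2.49q.
Set SMB = MC: 148.17 - 2.49q = 20.13 + 1.85q → q* = 29.5023.
The Pigouvian subsidy equals MEB at q*: 12.95 + 0.73×29.5023 = 34.4867.

subsidy = €34.49 per unit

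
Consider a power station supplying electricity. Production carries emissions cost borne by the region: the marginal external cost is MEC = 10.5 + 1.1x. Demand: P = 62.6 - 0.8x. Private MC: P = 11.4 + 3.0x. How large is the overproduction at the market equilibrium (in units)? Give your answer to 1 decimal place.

Market equilibrium (private): 11.4 + 3.0x = 62.6 - 0.8x → x_m = 13.4737.
Social marginal cost = private MC + MEC = 21.9 + 4.1x.
Set SMC = demand: 21.9 + 4.1x = 62.6 - 0.8x → x* = 8.3061.
Gap = |13.4737 − 8.3061| = 5.1676.

5.2 units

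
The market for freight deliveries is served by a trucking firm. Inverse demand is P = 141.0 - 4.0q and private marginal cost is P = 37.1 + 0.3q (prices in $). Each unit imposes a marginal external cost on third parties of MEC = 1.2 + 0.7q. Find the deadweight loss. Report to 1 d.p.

DWL = $32.8

Market equilibrium (private): 37.1 + 0.3q = 141.0 - 4.0q → q_m = 24.1628.
Social marginal cost = private MC + MEC = 38.3 + q.
Set SMC = demand: 38.3 + q = 141.0 - 4.0q → q* = 20.5400.
The welfare-loss triangle has base |q_m − q*| and height MEC(q_m) (the vertical gap between SMC and demand is zero at q* and MEC at q_m).
DWL = ½ × 3.6228 × 18.1140 = 32.8117.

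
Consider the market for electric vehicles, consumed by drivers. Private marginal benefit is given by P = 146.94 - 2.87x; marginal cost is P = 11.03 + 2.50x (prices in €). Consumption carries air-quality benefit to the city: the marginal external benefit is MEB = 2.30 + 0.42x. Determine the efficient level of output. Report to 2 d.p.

Social marginal benefit = demand + MEB = 149.24 - 2.45x.
Set SMB = MC: 149.24 - 2.45x = 11.03 + 2.50x → x* = 27.9212.

x* = 27.92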